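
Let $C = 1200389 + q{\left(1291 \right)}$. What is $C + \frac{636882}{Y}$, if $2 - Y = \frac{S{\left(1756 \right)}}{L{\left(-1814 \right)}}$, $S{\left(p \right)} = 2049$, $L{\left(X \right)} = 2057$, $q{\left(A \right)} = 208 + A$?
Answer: $\frac{3791964994}{2065} \approx 1.8363 \cdot 10^{6}$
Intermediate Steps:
$Y = \frac{2065}{2057}$ ($Y = 2 - \frac{2049}{2057} = \frac{2065}{2057} \approx 1.0039$)
$C = 1201888$ ($C = 1200389 + \left(208 + 1291\right) = 1200389 + 1499 = 1201888$)
$C + \frac{636882}{Y} = 1201888 + \frac{636882}{\frac{2065}{2057}} = 1201888 + 636882 \cdot \frac{2057}{2065} = 1201888 + \frac{1310066274}{2065} = \frac{3791964994}{2065}$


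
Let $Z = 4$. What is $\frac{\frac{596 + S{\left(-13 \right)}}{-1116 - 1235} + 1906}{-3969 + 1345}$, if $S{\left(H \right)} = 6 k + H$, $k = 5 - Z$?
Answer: $- \frac{4480417}{6169024} \approx -0.72628$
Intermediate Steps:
$k = 1$ ($k = 5 - 4 = 1$)
$S{\left(H \right)} = 6 + H$ ($S{\left(H \right)} = 6 \cdot 1 + H = 6 + H$)
$\frac{\frac{596 + S{\left(-13 \right)}}{-1116 - 1235} + 1906}{-3969 + 1345} = \frac{\frac{596 + \left(6 - 13\right)}{-1116 - 1235} + 1906}{-3969 + 1345} = \frac{\frac{596 - 7}{-2351} + 1906}{-2624} = \left(589 \left(- \frac{1}{2351}\right) + 1906\right) \left(- \frac{1}{2624}\right) = \left(- \frac{589}{2351} + 1906\right) \left(- \frac{1}{2624}\right) = \frac{4480417}{2351} \left(- \frac{1}{2624}\right) = - \frac{4480417}{6169024}$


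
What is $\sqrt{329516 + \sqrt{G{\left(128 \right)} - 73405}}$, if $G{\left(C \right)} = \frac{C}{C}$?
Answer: $\sqrt{329516 + 6 i \sqrt{2039}} \approx 574.04 + 0.236 i$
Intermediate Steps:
$G{\left(C \right)} = 1$
$\sqrt{329516 + \sqrt{G{\left(128 \right)} - 73405}} = \sqrt{329516 + \sqrt{1 - 73405}} = \sqrt{329516 + \sqrt{-73404}} = \sqrt{329516 + 6 i \sqrt{2039}}$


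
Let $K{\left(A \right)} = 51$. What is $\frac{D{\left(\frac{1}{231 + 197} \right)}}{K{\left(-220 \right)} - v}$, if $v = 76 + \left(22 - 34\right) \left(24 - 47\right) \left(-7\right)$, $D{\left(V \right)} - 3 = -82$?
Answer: $- \frac{79}{1907} \approx -0.041426$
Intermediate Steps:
$D{\left(V \right)} = -79$ ($D{\left(V \right)} = 3 - 82 = -79$)
$v = -1856$ ($v = 76 + \left(-12\right) \left(-23\right) \left(-7\right) = 76 + 276 \left(-7\right) = 76 - 1932 = -1856$)
$\frac{D{\left(\frac{1}{231 + 197} \right)}}{K{\left(-220 \right)} - v} = - \frac{79}{51 - -1856} = - \frac{79}{51 + 1856} = - \frac{79}{1907}$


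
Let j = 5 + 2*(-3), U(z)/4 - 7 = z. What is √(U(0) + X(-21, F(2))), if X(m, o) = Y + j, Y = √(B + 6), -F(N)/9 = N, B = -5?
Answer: 2*√7 ≈ 5.2915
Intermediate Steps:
F(N) = -9*N
Y = 1 (Y = √(-5 + 6) = √1 = 1)
U(z) = 28 + 4*z
j = -1 (j = 5 - 6 = -1)
X(m, o) = 0 (X(m, o) = 1 - 1 = 0)
√(U(0) + X(-21, F(2))) = √((28 + 4*0) + 0) = √((28 + 0) + 0) = √(28 + 0) = √28 = 2*√7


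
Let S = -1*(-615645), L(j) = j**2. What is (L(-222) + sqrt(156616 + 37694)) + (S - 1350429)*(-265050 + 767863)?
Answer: -369458898108 + 3*sqrt(21590) ≈ -3.6946e+11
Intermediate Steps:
S = 615645
(L(-222) + sqrt(156616 + 37694)) + (S - 1350429)*(-265050 + 767863) = ((-222)**2 + sqrt(156616 + 37694)) + (615645 - 1350429)*(-265050 + 767863) = (49284 + sqrt(194310)) - 734784*502813 = (49284 + 3*sqrt(21590)) - 369458947392 = -369458898108 + 3*sqrt(21590)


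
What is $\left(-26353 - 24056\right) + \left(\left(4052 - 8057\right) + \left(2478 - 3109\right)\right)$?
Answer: $-55045$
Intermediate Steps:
$\left(-26353 - 24056\right) + \left(\left(4052 - 8057\right) + \left(2478 - 3109\right)\right) = -50409 + \left(\left(4052 - 8057\right) - 631\right) = -50409 - 4636 = -55045$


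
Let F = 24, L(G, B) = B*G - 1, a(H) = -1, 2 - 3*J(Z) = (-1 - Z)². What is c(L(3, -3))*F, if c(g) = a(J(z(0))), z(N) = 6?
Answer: -24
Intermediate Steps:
J(Z) = ⅔ - (-1 - Z)²/3
L(G, B) = -1 + B*G
c(g) = -1
c(L(3, -3))*F = -1*24 = -24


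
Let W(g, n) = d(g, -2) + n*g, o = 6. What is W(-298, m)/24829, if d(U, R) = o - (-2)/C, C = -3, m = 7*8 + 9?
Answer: -58094/74487 ≈ -0.77992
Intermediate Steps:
m = 65 (m = 56 + 9 = 65)
d(U, R) = 16/3 (d(U, R) = 6 - (-2)/(-3) = 6 - (-2)*(-1)/3 = 6 - 1*2/3 = 6 - 2/3 = 16/3)
W(g, n) = 16/3 + g*n (W(g, n) = 16/3 + n*g = 16/3 + g*n)
W(-298, m)/24829 = (16/3 - 298*65)/24829 = (16/3 - 19370)*(1/24829) = -58094/3*1/24829 = -58094/74487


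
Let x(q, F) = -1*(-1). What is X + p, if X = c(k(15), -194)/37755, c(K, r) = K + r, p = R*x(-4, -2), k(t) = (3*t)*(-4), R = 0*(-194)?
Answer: -374/37755 ≈ -0.0099060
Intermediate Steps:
x(q, F) = 1
R = 0
k(t) = -12*t
p = 0 (p = 0*1 = 0)
X = -374/37755 (X = (-12*15 - 194)/37755 = (-180 - 194)*(1/37755) = -374*1/37755 = -374/37755 ≈ -0.0099060)
X + p = -374/37755 + 0 = -374/37755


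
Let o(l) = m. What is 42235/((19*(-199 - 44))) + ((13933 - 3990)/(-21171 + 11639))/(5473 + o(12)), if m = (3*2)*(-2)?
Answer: -2198557240051/240334481484 ≈ -9.1479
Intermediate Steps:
m = -12 (m = 6*(-2) = -12)
o(l) = -12
42235/((19*(-199 - 44))) + ((13933 - 3990)/(-21171 + 11639))/(5473 + o(12)) = 42235/((19*(-199 - 44))) + ((13933 - 3990)/(-21171 + 11639))/(5473 - 12) = 42235/((19*(-243))) + (9943/(-9532))/5461 = 42235/(-4617) + (9943*(-1/9532))*(1/5461) = 42235*(-1/4617) - 9943/9532*1/5461 = -42235/4617 - 9943/52054252 = -2198557240051/240334481484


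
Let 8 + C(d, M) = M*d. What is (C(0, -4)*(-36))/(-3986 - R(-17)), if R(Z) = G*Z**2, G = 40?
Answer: -48/2591 ≈ -0.018526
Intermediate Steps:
C(d, M) = -8 + M*d
R(Z) = 40*Z**2
(C(0, -4)*(-36))/(-3986 - R(-17)) = ((-8 - 4*0)*(-36))/(-3986 - 40*(-17)**2) = ((-8 + 0)*(-36))/(-3986 - 40*289) = (-8*(-36))/(-3986 - 1*11560) = 288/(-3986 - 11560) = 288/(-15546) = 288*(-1/15546) = -48/2591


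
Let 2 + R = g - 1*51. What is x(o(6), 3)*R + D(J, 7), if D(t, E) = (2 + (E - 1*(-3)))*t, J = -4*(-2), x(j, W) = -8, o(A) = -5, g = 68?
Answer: -24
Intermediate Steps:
J = 8
D(t, E) = t*(5 + E) (D(t, E) = (2 + (E + 3))*t = (2 + (3 + E))*t = (5 + E)*t = t*(5 + E))
R = 15 (R = -2 + (68 - 1*51) = -2 + (68 - 51) = -2 + 17 = 15)
x(o(6), 3)*R + D(J, 7) = -8*15 + 8*(5 + 7) = -120 + 8*12 = -120 + 96 = -24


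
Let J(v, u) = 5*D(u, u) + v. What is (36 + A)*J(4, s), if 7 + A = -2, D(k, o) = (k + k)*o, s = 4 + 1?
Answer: 6858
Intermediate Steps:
s = 5
D(k, o) = 2*k*o (D(k, o) = (2*k)*o = 2*k*o)
A = -9 (A = -7 - 2 = -9)
J(v, u) = v + 10*u² (J(v, u) = 5*(2*u*u) + v = 5*(2*u²) + v = 10*u² + v = v + 10*u²)
(36 + A)*J(4, s) = (36 - 9)*(4 + 10*5²) = 27*(4 + 10*25) = 27*(4 + 250) = 27*254 = 6858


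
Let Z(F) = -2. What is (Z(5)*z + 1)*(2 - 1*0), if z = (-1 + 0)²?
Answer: -2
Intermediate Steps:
z = 1 (z = (-1)² = 1)
(Z(5)*z + 1)*(2 - 1*0) = (-2*1 + 1)*(2 - 1*0) = (-2 + 1)*(2 + 0) = -1*2 = -2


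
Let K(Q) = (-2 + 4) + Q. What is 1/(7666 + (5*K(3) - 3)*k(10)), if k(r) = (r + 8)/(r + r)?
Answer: 5/38429 ≈ 0.00013011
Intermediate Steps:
K(Q) = 2 + Q
k(r) = (8 + r)/(2*r) (k(r) = (8 + r)/((2*r)) = (8 + r)*(1/(2*r)) = (8 + r)/(2*r))
1/(7666 + (5*K(3) - 3)*k(10)) = 1/(7666 + (5*(2 + 3) - 3)*((1/2)*(8 + 10)/10)) = 1/(7666 + (5*5 - 3)*((1/2)*(1/10)*18)) = 1/(7666 + (25 - 3)*(9/10)) = 1/(7666 + 22*(9/10)) = 1/(7666 + 99/5) = 1/(38429/5) = 5/38429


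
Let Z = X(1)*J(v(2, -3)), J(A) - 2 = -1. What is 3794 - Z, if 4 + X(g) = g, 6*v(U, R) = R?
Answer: 3797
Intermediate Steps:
v(U, R) = R/6
X(g) = -4 + g
J(A) = 1 (J(A) = 2 - 1 = 1)
Z = -3 (Z = (-4 + 1)*1 = -3*1 = -3)
3794 - Z = 3794 - 1*(-3) = 3794 + 3 = 3797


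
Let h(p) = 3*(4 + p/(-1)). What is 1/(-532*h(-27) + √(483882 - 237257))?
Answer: -49476/2447627951 - 5*√9865/2447627951 ≈ -2.0417e-5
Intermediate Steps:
h(p) = 12 - 3*p (h(p) = 3*(4 + p*(-1)) = 3*(4 - p) = 12 - 3*p)
1/(-532*h(-27) + √(483882 - 237257)) = 1/(-532*(12 - 3*(-27)) + √(483882 - 237257)) = 1/(-532*(12 + 81) + √246625) = 1/(-532*93 + 5*√9865) = 1/(-49476 + 5*√9865)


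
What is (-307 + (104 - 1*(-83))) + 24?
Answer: -96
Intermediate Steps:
(-307 + (104 - 1*(-83))) + 24 = (-307 + (104 + 83)) + 24 = (-307 + 187) + 24 = -120 + 24 = -96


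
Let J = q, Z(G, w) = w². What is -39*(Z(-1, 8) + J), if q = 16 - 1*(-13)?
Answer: -3627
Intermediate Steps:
q = 29 (q = 16 + 13 = 29)
J = 29
-39*(Z(-1, 8) + J) = -39*(8² + 29) = -39*(64 + 29) = -39*93 = -3627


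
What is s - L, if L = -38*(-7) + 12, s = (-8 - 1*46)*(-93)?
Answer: 4744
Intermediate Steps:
s = 5022 (s = (-8 - 46)*(-93) = -54*(-93) = 5022)
L = 278 (L = 266 + 12 = 278)
s - L = 5022 - 1*278 = 5022 - 278 = 4744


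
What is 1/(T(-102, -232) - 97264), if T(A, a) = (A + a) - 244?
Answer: -1/97842 ≈ -1.0221e-5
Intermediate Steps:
T(A, a) = -244 + A + a
1/(T(-102, -232) - 97264) = 1/((-244 - 102 - 232) - 97264) = 1/(-578 - 97264) = 1/(-97842) = -1/97842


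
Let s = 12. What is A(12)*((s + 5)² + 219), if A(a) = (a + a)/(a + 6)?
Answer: 2032/3 ≈ 677.33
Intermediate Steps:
A(a) = 2*a/(6 + a) (A(a) = (2*a)/(6 + a) = 2*a/(6 + a))
A(12)*((s + 5)² + 219) = (2*12/(6 + 12))*((12 + 5)² + 219) = (2*12/18)*(17² + 219) = (2*12*(1/18))*(289 + 219) = (4/3)*508 = 2032/3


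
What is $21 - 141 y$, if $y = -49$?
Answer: $6930$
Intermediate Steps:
$21 - 141 y = 21 - -6909 = 21 + 6909 = 6930$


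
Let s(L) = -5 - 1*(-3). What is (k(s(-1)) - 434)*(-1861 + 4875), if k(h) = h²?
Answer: -1296020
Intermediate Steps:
s(L) = -2 (s(L) = -5 + 3 = -2)
(k(s(-1)) - 434)*(-1861 + 4875) = ((-2)² - 434)*(-1861 + 4875) = (4 - 434)*3014 = -430*3014 = -1296020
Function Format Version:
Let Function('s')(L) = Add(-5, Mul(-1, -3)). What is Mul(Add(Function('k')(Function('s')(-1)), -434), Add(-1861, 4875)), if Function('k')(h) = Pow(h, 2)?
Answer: -1296020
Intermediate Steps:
Function('s')(L) = -2 (Function('s')(L) = Add(-5, 3) = -2)
Mul(Add(Function('k')(Function('s')(-1)), -434), Add(-1861, 4875)) = Mul(Add(Pow(-2, 2), -434), Add(-1861, 4875)) = Mul(Add(4, -434), 3014) = Mul(-430, 3014) = -1296020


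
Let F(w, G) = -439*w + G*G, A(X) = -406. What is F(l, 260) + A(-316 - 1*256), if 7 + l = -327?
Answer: 213820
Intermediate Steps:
l = -334 (l = -7 - 327 = -334)
F(w, G) = G² - 439*w (F(w, G) = -439*w + G² = G² - 439*w)
F(l, 260) + A(-316 - 1*256) = (260² - 439*(-334)) - 406 = (67600 + 146626) - 406 = 214226 - 406 = 213820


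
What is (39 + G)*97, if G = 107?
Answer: 14162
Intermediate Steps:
(39 + G)*97 = (39 + 107)*97 = 146*97 = 14162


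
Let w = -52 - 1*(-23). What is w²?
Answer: 841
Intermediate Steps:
w = -29 (w = -52 + 23 = -29)
w² = (-29)² = 841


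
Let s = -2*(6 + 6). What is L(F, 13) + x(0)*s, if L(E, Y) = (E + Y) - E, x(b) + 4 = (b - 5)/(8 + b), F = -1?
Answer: 124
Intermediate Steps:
x(b) = -4 + (-5 + b)/(8 + b) (x(b) = -4 + (b - 5)/(8 + b) = -4 + (-5 + b)/(8 + b))
s = -24 (s = -2*12 = -24)
L(E, Y) = Y
L(F, 13) + x(0)*s = 13 + ((-37 - 3*0)/(8 + 0))*(-24) = 13 + ((-37 + 0)/8)*(-24) = 13 + ((⅛)*(-37))*(-24) = 13 - 37/8*(-24) = 13 + 111 = 124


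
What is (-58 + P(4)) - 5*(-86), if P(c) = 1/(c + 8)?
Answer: 4465/12 ≈ 372.08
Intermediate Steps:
P(c) = 1/(8 + c)
(-58 + P(4)) - 5*(-86) = (-58 + 1/(8 + 4)) - 5*(-86) = (-58 + 1/12) + 430 = -695/12 + 430 = 4465/12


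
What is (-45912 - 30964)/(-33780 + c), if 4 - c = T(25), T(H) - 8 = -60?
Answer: 19219/8431 ≈ 2.2796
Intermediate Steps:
T(H) = -52 (T(H) = 8 - 60 = -52)
c = 56 (c = 4 - 1*(-52) = 4 + 52 = 56)
(-45912 - 30964)/(-33780 + c) = (-45912 - 30964)/(-33780 + 56) = -76876/(-33724) = -76876*(-1/33724) = 19219/8431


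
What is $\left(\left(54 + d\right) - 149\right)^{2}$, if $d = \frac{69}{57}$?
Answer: $\frac{3175524}{361} \approx 8796.5$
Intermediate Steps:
$d = \frac{23}{19}$ ($d = 69 \cdot \frac{1}{57} = \frac{23}{19} \approx 1.2105$)
$\left(\left(54 + d\right) - 149\right)^{2} = \left(\left(54 + \frac{23}{19}\right) - 149\right)^{2} = \left(\frac{1049}{19} - 149\right)^{2} = \left(- \frac{1782}{19}\right)^{2} = \frac{3175524}{361}$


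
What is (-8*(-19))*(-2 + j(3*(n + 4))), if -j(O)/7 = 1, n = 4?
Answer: -1368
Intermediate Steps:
j(O) = -7 (j(O) = -7*1 = -7)
(-8*(-19))*(-2 + j(3*(n + 4))) = (-8*(-19))*(-2 - 7) = 152*(-9) = -1368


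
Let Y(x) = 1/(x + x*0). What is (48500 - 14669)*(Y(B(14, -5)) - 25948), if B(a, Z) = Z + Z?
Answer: -8778501711/10 ≈ -8.7785e+8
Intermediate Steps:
B(a, Z) = 2*Z
Y(x) = 1/x (Y(x) = 1/(x + 0) = 1/x)
(48500 - 14669)*(Y(B(14, -5)) - 25948) = (48500 - 14669)*(1/(2*(-5)) - 25948) = 33831*(1/(-10) - 25948) = 33831*(-⅒ - 25948) = 33831*(-259481/10) = -8778501711/10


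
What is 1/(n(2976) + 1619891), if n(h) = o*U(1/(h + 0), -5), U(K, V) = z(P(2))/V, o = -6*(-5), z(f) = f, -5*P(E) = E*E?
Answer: 5/8099479 ≈ 6.1732e-7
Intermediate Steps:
P(E) = -E²/5 (P(E) = -E*E/5 = -E²/5)
o = 30
U(K, V) = -4/(5*V) (U(K, V) = (-⅕*2²)/V = (-⅕*4)/V = -4/(5*V))
n(h) = 24/5 (n(h) = 30*(-⅘/(-5)) = 30*(-⅘*(-⅕)) = 30*(4/25) = 24/5)
1/(n(2976) + 1619891) = 1/(24/5 + 1619891) = 1/(8099479/5) = 5/8099479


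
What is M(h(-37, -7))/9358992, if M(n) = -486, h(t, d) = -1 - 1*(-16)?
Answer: -27/519944 ≈ -5.1929e-5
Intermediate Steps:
h(t, d) = 15 (h(t, d) = -1 + 16 = 15)
M(h(-37, -7))/9358992 = -486/9358992 = -486*1/9358992 = -27/519944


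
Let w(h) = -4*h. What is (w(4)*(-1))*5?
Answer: 80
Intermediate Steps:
(w(4)*(-1))*5 = (-4*4*(-1))*5 = -16*(-1)*5 = 16*5 = 80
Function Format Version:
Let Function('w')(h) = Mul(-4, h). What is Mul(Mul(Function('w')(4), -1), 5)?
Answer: 80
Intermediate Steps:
Mul(Mul(Function('w')(4), -1), 5) = Mul(Mul(Mul(-4, 4), -1), 5) = Mul(Mul(-16, -1), 5) = Mul(16, 5) = 80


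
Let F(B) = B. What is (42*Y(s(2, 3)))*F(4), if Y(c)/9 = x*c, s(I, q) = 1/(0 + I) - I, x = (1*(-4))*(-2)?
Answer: -18144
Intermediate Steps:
x = 8 (x = -4*(-2) = 8)
s(I, q) = 1/I - I
Y(c) = 72*c (Y(c) = 9*(8*c) = 72*c)
(42*Y(s(2, 3)))*F(4) = (42*(72*(1/2 - 1*2)))*4 = (42*(72*(1/2 - 2)))*4 = (42*(72*(-3/2)))*4 = (42*(-108))*4 = -4536*4 = -18144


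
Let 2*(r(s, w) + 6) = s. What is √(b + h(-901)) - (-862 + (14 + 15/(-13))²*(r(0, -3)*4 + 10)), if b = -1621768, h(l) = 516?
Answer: 536124/169 + 2*I*√405313 ≈ 3172.3 + 1273.3*I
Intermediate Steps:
r(s, w) = -6 + s/2
√(b + h(-901)) - (-862 + (14 + 15/(-13))²*(r(0, -3)*4 + 10)) = √(-1621768 + 516) - (-862 + (14 + 15/(-13))²*((-6 + (½)*0)*4 + 10)) = √(-1621252) - (-862 + (14 + 15*(-1/13))²*((-6 + 0)*4 + 10)) = 2*I*√405313 - (-862 + (14 - 15/13)²*(-6*4 + 10)) = 2*I*√405313 - (-862 + (167/13)²*(-24 + 10)) = 2*I*√405313 - (-862 + (27889/169)*(-14)) = 2*I*√405313 - (-862 - 390446/169) = 2*I*√405313 - 1*(-536124/169) = 2*I*√405313 + 536124/169 = 536124/169 + 2*I*√405313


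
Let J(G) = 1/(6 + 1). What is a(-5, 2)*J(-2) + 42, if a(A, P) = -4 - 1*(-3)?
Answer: 293/7 ≈ 41.857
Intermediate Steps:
a(A, P) = -1 (a(A, P) = -4 + 3 = -1)
J(G) = ⅐ (J(G) = 1/7 = ⅐)
a(-5, 2)*J(-2) + 42 = -1*⅐ + 42 = -⅐ + 42 = 293/7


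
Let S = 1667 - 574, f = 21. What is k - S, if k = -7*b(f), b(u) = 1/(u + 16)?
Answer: -40448/37 ≈ -1093.2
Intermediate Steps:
b(u) = 1/(16 + u)
S = 1093
k = -7/37 (k = -7/(16 + 21) = -7/37 ≈ -0.18919)
k - S = -7/37 - 1*1093 = -7/37 - 1093 = -40448/37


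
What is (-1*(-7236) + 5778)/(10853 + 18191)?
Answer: 6507/14522 ≈ 0.44808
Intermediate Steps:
(-1*(-7236) + 5778)/(10853 + 18191) = (7236 + 5778)/29044 = 13014*(1/29044) = 6507/14522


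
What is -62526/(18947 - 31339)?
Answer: 31263/6196 ≈ 5.0457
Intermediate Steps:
-62526/(18947 - 31339) = -62526/(-12392) = -62526*(-1/12392) = 31263/6196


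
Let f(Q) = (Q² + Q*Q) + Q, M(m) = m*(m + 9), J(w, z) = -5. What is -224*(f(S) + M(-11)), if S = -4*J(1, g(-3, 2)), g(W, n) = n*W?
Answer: -188608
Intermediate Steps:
g(W, n) = W*n
M(m) = m*(9 + m)
S = 20 (S = -4*(-5) = 20)
f(Q) = Q + 2*Q² (f(Q) = (Q² + Q²) + Q = 2*Q² + Q = Q + 2*Q²)
-224*(f(S) + M(-11)) = -224*(20*(1 + 2*20) - 11*(9 - 11)) = -224*(20*(1 + 40) - 11*(-2)) = -224*(20*41 + 22) = -224*(820 + 22) = -224*842 = -188608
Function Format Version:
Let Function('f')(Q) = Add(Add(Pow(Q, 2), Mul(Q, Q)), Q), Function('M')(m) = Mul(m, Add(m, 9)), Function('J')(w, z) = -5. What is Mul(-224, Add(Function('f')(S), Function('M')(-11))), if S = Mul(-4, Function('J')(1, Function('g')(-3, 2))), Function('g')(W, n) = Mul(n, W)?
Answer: -188608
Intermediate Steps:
Function('g')(W, n) = Mul(W, n)
Function('M')(m) = Mul(m, Add(9, m))
S = 20 (S = Mul(-4, -5) = 20)
Function('f')(Q) = Add(Q, Mul(2, Pow(Q, 2))) (Function('f')(Q) = Add(Add(Pow(Q, 2), Pow(Q, 2)), Q) = Add(Mul(2, Pow(Q, 2)), Q) = Add(Q, Mul(2, Pow(Q, 2))))
Mul(-224, Add(Function('f')(S), Function('M')(-11))) = Mul(-224, Add(Mul(20, Add(1, Mul(2, 20))), Mul(-11, Add(9, -11)))) = Mul(-224, Add(Mul(20, Add(1, 40)), Mul(-11, -2))) = Mul(-224, Add(Mul(20, 41), 22)) = Mul(-224, Add(820, 22)) = Mul(-224, 842) = -188608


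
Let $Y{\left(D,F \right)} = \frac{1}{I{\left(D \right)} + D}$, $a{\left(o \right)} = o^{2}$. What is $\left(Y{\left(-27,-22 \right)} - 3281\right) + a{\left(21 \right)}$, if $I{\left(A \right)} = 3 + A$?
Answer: $- \frac{144841}{51} \approx -2840.0$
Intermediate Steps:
$Y{\left(D,F \right)} = \frac{1}{3 + 2 D}$ ($Y{\left(D,F \right)} = \frac{1}{\left(3 + D\right) + D} = \frac{1}{3 + 2 D}$)
$\left(Y{\left(-27,-22 \right)} - 3281\right) + a{\left(21 \right)} = \left(\frac{1}{3 + 2 \left(-27\right)} - 3281\right) + 21^{2} = \left(\frac{1}{3 - 54} - 3281\right) + 441 = \left(\frac{1}{-51} - 3281\right) + 441 = \left(- \frac{1}{51} - 3281\right) + 441 = - \frac{167332}{51} + 441 = - \frac{144841}{51}$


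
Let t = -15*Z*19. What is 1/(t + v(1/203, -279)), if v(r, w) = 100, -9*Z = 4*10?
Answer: 3/4100 ≈ 0.00073171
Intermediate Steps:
Z = -40/9 (Z = -4*10/9 = -⅑*40 = -40/9 ≈ -4.4444)
t = 3800/3 (t = -15*(-40/9)*19 = (200/3)*19 = 3800/3 ≈ 1266.7)
1/(t + v(1/203, -279)) = 1/(3800/3 + 100) = 1/(4100/3) = 3/4100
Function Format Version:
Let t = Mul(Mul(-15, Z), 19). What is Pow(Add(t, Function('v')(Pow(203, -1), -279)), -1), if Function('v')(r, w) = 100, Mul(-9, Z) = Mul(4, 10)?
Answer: Rational(3, 4100) ≈ 0.00073171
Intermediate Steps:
Z = Rational(-40, 9) (Z = Mul(Rational(-1, 9), Mul(4, 10)) = Mul(Rational(-1, 9), 40) = Rational(-40, 9) ≈ -4.4444)
t = Rational(3800, 3) (t = Mul(Mul(-15, Rational(-40, 9)), 19) = Mul(Rational(200, 3), 19) = Rational(3800, 3) ≈ 1266.7)
Pow(Add(t, Function('v')(Pow(203, -1), -279)), -1) = Pow(Add(Rational(3800, 3), 100), -1) = Pow(Rational(4100, 3), -1) = Rational(3, 4100)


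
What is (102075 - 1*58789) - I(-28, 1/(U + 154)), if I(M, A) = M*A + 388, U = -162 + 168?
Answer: 1715927/40 ≈ 42898.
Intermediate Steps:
U = 6
I(M, A) = 388 + A*M (I(M, A) = A*M + 388 = 388 + A*M)
(102075 - 1*58789) - I(-28, 1/(U + 154)) = (102075 - 1*58789) - (388 - 28/(6 + 154)) = (102075 - 58789) - (388 - 28/160) = 43286 - (388 + (1/160)*(-28)) = 43286 - (388 - 7/40) = 43286 - 1*15513/40 = 43286 - 15513/40 = 1715927/40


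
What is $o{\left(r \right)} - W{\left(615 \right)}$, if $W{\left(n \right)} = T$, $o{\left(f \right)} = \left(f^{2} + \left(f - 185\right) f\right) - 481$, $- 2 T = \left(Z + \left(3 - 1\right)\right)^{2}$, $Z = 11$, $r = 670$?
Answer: $\frac{1546907}{2} \approx 7.7345 \cdot 10^{5}$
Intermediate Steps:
$T = - \frac{169}{2}$ ($T = - \frac{\left(11 + \left(3 - 1\right)\right)^{2}}{2} = - \frac{\left(11 + 2\right)^{2}}{2} = - \frac{13^{2}}{2} = \left(- \frac{1}{2}\right) 169 = - \frac{169}{2} \approx -84.5$)
$o{\left(f \right)} = -481 + f^{2} + f \left(-185 + f\right)$ ($o{\left(f \right)} = \left(f^{2} + \left(f - 185\right) f\right) - 481 = \left(f^{2} + \left(-185 + f\right) f\right) - 481 = \left(f^{2} + f \left(-185 + f\right)\right) - 481 = -481 + f^{2} + f \left(-185 + f\right)$)
$W{\left(n \right)} = - \frac{169}{2}$
$o{\left(r \right)} - W{\left(615 \right)} = \left(-481 - 123950 + 2 \cdot 670^{2}\right) - - \frac{169}{2} = \left(-481 - 123950 + 2 \cdot 448900\right) + \frac{169}{2} = \left(-481 - 123950 + 897800\right) + \frac{169}{2} = 773369 + \frac{169}{2} = \frac{1546907}{2}$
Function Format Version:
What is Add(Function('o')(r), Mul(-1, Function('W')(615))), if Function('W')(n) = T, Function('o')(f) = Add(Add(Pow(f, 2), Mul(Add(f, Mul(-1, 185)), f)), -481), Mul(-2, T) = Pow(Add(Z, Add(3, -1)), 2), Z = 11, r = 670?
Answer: Rational(1546907, 2) ≈ 7.7345e+5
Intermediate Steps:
T = Rational(-169, 2) (T = Mul(Rational(-1, 2), Pow(Add(11, Add(3, -1)), 2)) = Mul(Rational(-1, 2), Pow(Add(11, 2), 2)) = Mul(Rational(-1, 2), Pow(13, 2)) = Mul(Rational(-1, 2), 169) = Rational(-169, 2) ≈ -84.500)
Function('o')(f) = Add(-481, Pow(f, 2), Mul(f, Add(-185, f))) (Function('o')(f) = Add(Add(Pow(f, 2), Mul(Add(f, -185), f)), -481) = Add(Add(Pow(f, 2), Mul(Add(-185, f), f)), -481) = Add(Add(Pow(f, 2), Mul(f, Add(-185, f))), -481) = Add(-481, Pow(f, 2), Mul(f, Add(-185, f))))
Function('W')(n) = Rational(-169, 2)
Add(Function('o')(r), Mul(-1, Function('W')(615))) = Add(Add(-481, Mul(-185, 670), Mul(2, Pow(670, 2))), Mul(-1, Rational(-169, 2))) = Add(Add(-481, -123950, Mul(2, 448900)), Rational(169, 2)) = Add(Add(-481, -123950, 897800), Rational(169, 2)) = Add(773369, Rational(169, 2)) = Rational(1546907, 2)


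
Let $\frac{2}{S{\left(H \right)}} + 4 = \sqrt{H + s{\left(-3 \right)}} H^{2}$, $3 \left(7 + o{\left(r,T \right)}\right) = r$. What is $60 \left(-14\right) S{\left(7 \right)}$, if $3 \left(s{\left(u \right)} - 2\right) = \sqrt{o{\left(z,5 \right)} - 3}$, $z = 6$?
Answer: $\frac{5040}{12 - 49 \sqrt{3} \sqrt{27 + 2 i \sqrt{2}}} \approx -11.698 + 0.62812 i$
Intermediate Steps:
$o{\left(r,T \right)} = -7 + \frac{r}{3}$
$s{\left(u \right)} = 2 + \frac{2 i \sqrt{2}}{3}$ ($s{\left(u \right)} = 2 + \frac{\sqrt{\left(-7 + \frac{1}{3} \cdot 6\right) - 3}}{3} = 2 + \frac{\sqrt{\left(-7 + 2\right) - 3}}{3} = 2 + \frac{\sqrt{-5 - 3}}{3} = 2 + \frac{\sqrt{-8}}{3} = 2 + \frac{2 i \sqrt{2}}{3}$)
$S{\left(H \right)} = \frac{2}{-4 + H^{2} \sqrt{2 + H + \frac{2 i \sqrt{2}}{3}}}$ ($S{\left(H \right)} = \frac{2}{-4 + \sqrt{H + \left(2 + \frac{2 i \sqrt{2}}{3}\right)} H^{2}} = \frac{2}{-4 + \sqrt{2 + H + \frac{2 i \sqrt{2}}{3}} H^{2}} = \frac{2}{-4 + H^{2} \sqrt{2 + H + \frac{2 i \sqrt{2}}{3}}}$)
$60 \left(-14\right) S{\left(7 \right)} = 60 \left(-14\right) \frac{6}{-12 + \sqrt{3} \cdot 7^{2} \sqrt{6 + 3 \cdot 7 + 2 i \sqrt{2}}} = - 840 \frac{6}{-12 + \sqrt{3} \cdot 49 \sqrt{6 + 21 + 2 i \sqrt{2}}} = - 840 \frac{6}{-12 + \sqrt{3} \cdot 49 \sqrt{27 + 2 i \sqrt{2}}} = - 840 \frac{6}{-12 + 49 \sqrt{3} \sqrt{27 + 2 i \sqrt{2}}} = - \frac{5040}{-12 + 49 \sqrt{3} \sqrt{27 + 2 i \sqrt{2}}}$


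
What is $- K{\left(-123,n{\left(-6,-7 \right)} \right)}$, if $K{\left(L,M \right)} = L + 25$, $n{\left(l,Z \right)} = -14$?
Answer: $98$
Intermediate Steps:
$K{\left(L,M \right)} = 25 + L$
$- K{\left(-123,n{\left(-6,-7 \right)} \right)} = - (25 - 123) = \left(-1\right) \left(-98\right) = 98$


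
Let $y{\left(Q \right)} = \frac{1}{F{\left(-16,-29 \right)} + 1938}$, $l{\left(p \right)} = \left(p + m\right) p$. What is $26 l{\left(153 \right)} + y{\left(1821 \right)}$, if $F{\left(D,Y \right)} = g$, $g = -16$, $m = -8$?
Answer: $\frac{1108628821}{1922} \approx 5.7681 \cdot 10^{5}$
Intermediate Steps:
$F{\left(D,Y \right)} = -16$
$l{\left(p \right)} = p \left(-8 + p\right)$ ($l{\left(p \right)} = \left(p - 8\right) p = \left(-8 + p\right) p = p \left(-8 + p\right)$)
$y{\left(Q \right)} = \frac{1}{1922}$ ($y{\left(Q \right)} = \frac{1}{-16 + 1938} = \frac{1}{1922}$)
$26 l{\left(153 \right)} + y{\left(1821 \right)} = 26 \cdot 153 \left(-8 + 153\right) + \frac{1}{1922} = 26 \cdot 153 \cdot 145 + \frac{1}{1922} = 26 \cdot 22185 + \frac{1}{1922} = 576810 + \frac{1}{1922} = \frac{1108628821}{1922}$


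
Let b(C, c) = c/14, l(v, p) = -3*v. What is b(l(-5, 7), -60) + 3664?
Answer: 25618/7 ≈ 3659.7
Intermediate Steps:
b(C, c) = c/14 (b(C, c) = c*(1/14) = c/14)
b(l(-5, 7), -60) + 3664 = (1/14)*(-60) + 3664 = -30/7 + 3664 = 25618/7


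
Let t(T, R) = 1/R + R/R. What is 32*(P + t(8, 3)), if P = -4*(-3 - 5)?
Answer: 3200/3 ≈ 1066.7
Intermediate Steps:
P = 32 (P = -4*(-8) = 32)
t(T, R) = 1 + 1/R (t(T, R) = 1/R + 1 = 1 + 1/R)
32*(P + t(8, 3)) = 32*(32 + (1 + 3)/3) = 32*(32 + (⅓)*4) = 32*(32 + 4/3) = 32*(100/3) = 3200/3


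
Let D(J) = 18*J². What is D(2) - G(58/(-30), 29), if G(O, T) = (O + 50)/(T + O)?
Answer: 4073/58 ≈ 70.224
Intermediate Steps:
G(O, T) = (50 + O)/(O + T)
D(2) - G(58/(-30), 29) = 18*2² - (50 + 58/(-30))/(58/(-30) + 29) = 18*4 - (50 + 58*(-1/30))/(58*(-1/30) + 29) = 72 - (50 - 29/15)/(-29/15 + 29) = 72 - 721/(406/15*15) = 72 - 15*721/(406*15) = 72 - 1*103/58 = 72 - 103/58 = 4073/58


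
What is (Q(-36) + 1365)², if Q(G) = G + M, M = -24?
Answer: 1703025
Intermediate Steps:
Q(G) = -24 + G (Q(G) = G - 24 = -24 + G)
(Q(-36) + 1365)² = ((-24 - 36) + 1365)² = (-60 + 1365)² = 1305² = 1703025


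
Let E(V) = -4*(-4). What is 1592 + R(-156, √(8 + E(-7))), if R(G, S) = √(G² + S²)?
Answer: 1592 + 2*√6090 ≈ 1748.1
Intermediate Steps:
E(V) = 16
1592 + R(-156, √(8 + E(-7))) = 1592 + √((-156)² + (√(8 + 16))²) = 1592 + √(24336 + (√24)²) = 1592 + √(24336 + (2*√6)²) = 1592 + √(24336 + 24) = 1592 + √24360 = 1592 + 2*√6090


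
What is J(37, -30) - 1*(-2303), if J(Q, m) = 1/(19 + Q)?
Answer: 128969/56 ≈ 2303.0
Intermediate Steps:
J(37, -30) - 1*(-2303) = 1/(19 + 37) - 1*(-2303) = 1/56 + 2303 = 128969/56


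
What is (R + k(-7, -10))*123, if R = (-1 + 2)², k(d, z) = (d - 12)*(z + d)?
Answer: 39852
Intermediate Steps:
k(d, z) = (-12 + d)*(d + z)
R = 1 (R = 1² = 1)
(R + k(-7, -10))*123 = (1 + ((-7)² - 12*(-7) - 12*(-10) - 7*(-10)))*123 = (1 + (49 + 84 + 120 + 70))*123 = (1 + 323)*123 = 324*123 = 39852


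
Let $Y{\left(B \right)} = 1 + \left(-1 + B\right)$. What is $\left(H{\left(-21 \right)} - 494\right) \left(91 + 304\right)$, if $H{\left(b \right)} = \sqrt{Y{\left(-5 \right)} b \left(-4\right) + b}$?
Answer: $-195130 + 8295 i \approx -1.9513 \cdot 10^{5} + 8295.0 i$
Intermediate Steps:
$Y{\left(B \right)} = B$
$H{\left(b \right)} = \sqrt{21} \sqrt{b}$ ($H{\left(b \right)} = \sqrt{- 5 b \left(-4\right) + b} = \sqrt{20 b + b} = \sqrt{21 b} = \sqrt{21} \sqrt{b}$)
$\left(H{\left(-21 \right)} - 494\right) \left(91 + 304\right) = \left(\sqrt{21} \sqrt{-21} - 494\right) \left(91 + 304\right) = \left(\sqrt{21} i \sqrt{21} - 494\right) 395 = \left(21 i - 494\right) 395 = \left(-494 + 21 i\right) 395 = -195130 + 8295 i$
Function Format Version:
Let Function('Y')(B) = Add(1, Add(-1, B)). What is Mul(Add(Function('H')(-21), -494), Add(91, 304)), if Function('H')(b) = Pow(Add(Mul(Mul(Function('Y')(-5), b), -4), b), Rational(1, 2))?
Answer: Add(-195130, Mul(8295, I)) ≈ Add(-1.9513e+5, Mul(8295.0, I))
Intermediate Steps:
Function('Y')(B) = B
Function('H')(b) = Mul(Pow(21, Rational(1, 2)), Pow(b, Rational(1, 2))) (Function('H')(b) = Pow(Add(Mul(Mul(-5, b), -4), b), Rational(1, 2)) = Pow(Add(Mul(20, b), b), Rational(1, 2)) = Pow(Mul(21, b), Rational(1, 2)) = Mul(Pow(21, Rational(1, 2)), Pow(b, Rational(1, 2))))
Mul(Add(Function('H')(-21), -494), Add(91, 304)) = Mul(Add(Mul(Pow(21, Rational(1, 2)), Pow(-21, Rational(1, 2))), -494), Add(91, 304)) = Mul(Add(Mul(Pow(21, Rational(1, 2)), Mul(I, Pow(21, Rational(1, 2)))), -494), 395) = Mul(Add(Mul(21, I), -494), 395) = Mul(Add(-494, Mul(21, I)), 395) = Add(-195130, Mul(8295, I))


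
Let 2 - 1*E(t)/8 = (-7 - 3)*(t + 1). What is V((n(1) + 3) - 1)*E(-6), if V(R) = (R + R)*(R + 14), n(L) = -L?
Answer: -11520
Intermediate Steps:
E(t) = 96 + 80*t (E(t) = 16 - 8*(-7 - 3)*(t + 1) = 16 - (-80)*(1 + t) = 16 - 8*(-10 - 10*t) = 16 + (80 + 80*t) = 96 + 80*t)
V(R) = 2*R*(14 + R) (V(R) = (2*R)*(14 + R) = 2*R*(14 + R))
V((n(1) + 3) - 1)*E(-6) = (2*((-1*1 + 3) - 1)*(14 + ((-1*1 + 3) - 1)))*(96 + 80*(-6)) = (2*((-1 + 3) - 1)*(14 + ((-1 + 3) - 1)))*(96 - 480) = (2*(2 - 1)*(14 + (2 - 1)))*(-384) = (2*1*(14 + 1))*(-384) = (2*1*15)*(-384) = 30*(-384) = -11520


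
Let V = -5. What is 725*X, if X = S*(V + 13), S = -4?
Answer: -23200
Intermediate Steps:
X = -32 (X = -4*(-5 + 13) = -4*8 = -32)
725*X = 725*(-32) = -23200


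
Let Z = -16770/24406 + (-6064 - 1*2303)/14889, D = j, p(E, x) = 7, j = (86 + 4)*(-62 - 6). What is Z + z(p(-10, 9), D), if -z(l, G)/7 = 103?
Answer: -43741924491/60563489 ≈ -722.25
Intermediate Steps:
j = -6120 (j = 90*(-68) = -6120)
D = -6120
z(l, G) = -721 (z(l, G) = -7*103 = -721)
Z = -75648922/60563489 (Z = -16770*1/24406 + (-6064 - 2303)*(1/14889) = -8385/12203 - 8367*1/14889 = -8385/12203 - 2789/4963 = -75648922/60563489 ≈ -1.2491)
Z + z(p(-10, 9), D) = -75648922/60563489 - 721 = -43741924491/60563489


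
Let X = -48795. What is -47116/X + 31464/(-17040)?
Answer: -6103577/6928890 ≈ -0.88089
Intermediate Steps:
-47116/X + 31464/(-17040) = -47116/(-48795) + 31464/(-17040) = -47116*(-1/48795) + 31464*(-1/17040) = 47116/48795 - 1311/710 = -6103577/6928890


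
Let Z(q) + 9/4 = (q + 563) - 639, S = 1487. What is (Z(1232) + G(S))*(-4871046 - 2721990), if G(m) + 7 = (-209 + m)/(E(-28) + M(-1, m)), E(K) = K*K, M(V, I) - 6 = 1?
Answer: -6897189300111/791 ≈ -8.7196e+9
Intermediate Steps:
Z(q) = -313/4 + q (Z(q) = -9/4 + ((q + 563) - 639) = -9/4 + ((563 + q) - 639) = -9/4 + (-76 + q) = -313/4 + q)
M(V, I) = 7 (M(V, I) = 6 + 1 = 7)
E(K) = K**2
G(m) = -5746/791 + m/791 (G(m) = -7 + (-209 + m)/((-28)**2 + 7) = -7 + (-209 + m)/(784 + 7) = -7 + (-209 + m)/791 = -7 + (-209 + m)*(1/791) = -7 + (-209/791 + m/791) = -5746/791 + m/791)
(Z(1232) + G(S))*(-4871046 - 2721990) = ((-313/4 + 1232) + (-5746/791 + (1/791)*1487))*(-4871046 - 2721990) = (4615/4 + (-5746/791 + 1487/791))*(-7593036) = (4615/4 - 4259/791)*(-7593036) = (3633429/3164)*(-7593036) = -6897189300111/791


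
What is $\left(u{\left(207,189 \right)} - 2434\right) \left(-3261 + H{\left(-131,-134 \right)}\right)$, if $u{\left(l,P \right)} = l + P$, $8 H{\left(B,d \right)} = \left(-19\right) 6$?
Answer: $\frac{13349919}{2} \approx 6.675 \cdot 10^{6}$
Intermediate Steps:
$H{\left(B,d \right)} = - \frac{57}{4}$ ($H{\left(B,d \right)} = \frac{\left(-19\right) 6}{8} = \frac{1}{8} \left(-114\right) = - \frac{57}{4}$)
$u{\left(l,P \right)} = P + l$
$\left(u{\left(207,189 \right)} - 2434\right) \left(-3261 + H{\left(-131,-134 \right)}\right) = \left(\left(189 + 207\right) - 2434\right) \left(-3261 - \frac{57}{4}\right) = \left(396 - 2434\right) \left(- \frac{13101}{4}\right) = \left(-2038\right) \left(- \frac{13101}{4}\right) = \frac{13349919}{2}$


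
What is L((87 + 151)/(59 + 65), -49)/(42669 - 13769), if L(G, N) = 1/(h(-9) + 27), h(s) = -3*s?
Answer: 1/1560600 ≈ 6.4078e-7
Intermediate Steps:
L(G, N) = 1/54 (L(G, N) = 1/(-3*(-9) + 27) = 1/(27 + 27) = 1/54)
L((87 + 151)/(59 + 65), -49)/(42669 - 13769) = 1/(54*(42669 - 13769)) = (1/54)/28900 = (1/54)*(1/28900) = 1/1560600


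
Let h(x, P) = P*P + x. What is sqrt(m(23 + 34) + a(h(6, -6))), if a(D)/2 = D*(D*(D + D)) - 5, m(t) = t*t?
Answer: sqrt(299591) ≈ 547.35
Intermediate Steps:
m(t) = t**2
h(x, P) = x + P**2 (h(x, P) = P**2 + x = x + P**2)
a(D) = -10 + 4*D**3 (a(D) = 2*(D*(D*(D + D)) - 5) = 2*(D*(D*(2*D)) - 5) = 2*(D*(2*D**2) - 5) = 2*(2*D**3 - 5) = 2*(-5 + 2*D**3) = -10 + 4*D**3)
sqrt(m(23 + 34) + a(h(6, -6))) = sqrt((23 + 34)**2 + (-10 + 4*(6 + (-6)**2)**3)) = sqrt(57**2 + (-10 + 4*(6 + 36)**3)) = sqrt(3249 + (-10 + 4*42**3)) = sqrt(3249 + (-10 + 4*74088)) = sqrt(3249 + (-10 + 296352)) = sqrt(3249 + 296342) = sqrt(299591)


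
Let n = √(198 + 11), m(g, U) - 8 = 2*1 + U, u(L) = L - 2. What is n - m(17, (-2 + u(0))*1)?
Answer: -6 + √209 ≈ 8.4568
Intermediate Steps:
u(L) = -2 + L
m(g, U) = 10 + U (m(g, U) = 8 + (2*1 + U) = 8 + (2 + U) = 10 + U)
n = √209 ≈ 14.457
n - m(17, (-2 + u(0))*1) = √209 - (10 + (-2 + (-2 + 0))*1) = √209 - (10 + (-2 - 2)*1) = √209 - (10 - 4*1) = √209 - (10 - 4) = √209 - 1*6 = √209 - 6 = -6 + √209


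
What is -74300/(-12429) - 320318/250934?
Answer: 7331581889/1559429343 ≈ 4.7015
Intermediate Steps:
-74300/(-12429) - 320318/250934 = -74300*(-1/12429) - 320318*1/250934 = 74300/12429 - 160159/125467 = 7331581889/1559429343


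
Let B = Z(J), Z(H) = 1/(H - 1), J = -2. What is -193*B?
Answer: 193/3 ≈ 64.333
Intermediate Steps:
Z(H) = 1/(-1 + H)
B = -⅓ (B = 1/(-1 - 2) = 1/(-3) = -⅓ ≈ -0.33333)
-193*B = -193*(-⅓) = 193/3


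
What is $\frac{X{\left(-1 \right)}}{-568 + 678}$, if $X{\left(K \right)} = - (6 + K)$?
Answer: $- \frac{1}{22} \approx -0.045455$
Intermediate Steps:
$X{\left(K \right)} = -6 - K$
$\frac{X{\left(-1 \right)}}{-568 + 678} = \frac{-6 - -1}{-568 + 678} = \frac{-6 + 1}{110} = \left(-5\right) \frac{1}{110} = - \frac{1}{22}$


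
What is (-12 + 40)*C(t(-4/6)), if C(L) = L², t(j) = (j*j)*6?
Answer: 1792/9 ≈ 199.11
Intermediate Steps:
t(j) = 6*j² (t(j) = j²*6 = 6*j²)
(-12 + 40)*C(t(-4/6)) = (-12 + 40)*(6*(-4/6)²)² = 28*(6*(-4*⅙)²)² = 28*(6*(-⅔)²)² = 28*(6*(4/9))² = 28*(8/3)² = 28*(64/9) = 1792/9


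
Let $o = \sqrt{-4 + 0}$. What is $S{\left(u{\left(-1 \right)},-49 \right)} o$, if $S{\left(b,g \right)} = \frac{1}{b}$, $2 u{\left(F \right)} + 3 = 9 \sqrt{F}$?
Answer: $\frac{2}{5} - \frac{2 i}{15} \approx 0.4 - 0.13333 i$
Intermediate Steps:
$u{\left(F \right)} = - \frac{3}{2} + \frac{9 \sqrt{F}}{2}$
$o = 2 i$ ($o = \sqrt{-4} = 2 i \approx 2.0 i$)
$S{\left(u{\left(-1 \right)},-49 \right)} o = \frac{2 i}{- \frac{3}{2} + \frac{9 \sqrt{-1}}{2}} = \frac{2 i}{- \frac{3}{2} + \frac{9 i}{2}} = \frac{2 \left(- \frac{3}{2} - \frac{9 i}{2}\right)}{45} \cdot 2 i = \frac{4 i \left(- \frac{3}{2} - \frac{9 i}{2}\right)}{45}$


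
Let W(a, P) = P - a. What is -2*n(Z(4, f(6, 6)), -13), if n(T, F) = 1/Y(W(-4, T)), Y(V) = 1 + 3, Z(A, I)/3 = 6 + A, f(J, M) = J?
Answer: -½ ≈ -0.50000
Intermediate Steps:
Z(A, I) = 18 + 3*A (Z(A, I) = 3*(6 + A) = 18 + 3*A)
Y(V) = 4
n(T, F) = ¼ (n(T, F) = 1/4 = ¼)
-2*n(Z(4, f(6, 6)), -13) = -2*¼ = -½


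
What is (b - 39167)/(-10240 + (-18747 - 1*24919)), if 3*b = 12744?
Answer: 34919/53906 ≈ 0.64778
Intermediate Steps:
b = 4248 (b = (⅓)*12744 = 4248)
(b - 39167)/(-10240 + (-18747 - 1*24919)) = (4248 - 39167)/(-10240 + (-18747 - 1*24919)) = -34919/(-10240 + (-18747 - 24919)) = -34919/(-10240 - 43666) = -34919/(-53906) = -34919*(-1/53906) = 34919/53906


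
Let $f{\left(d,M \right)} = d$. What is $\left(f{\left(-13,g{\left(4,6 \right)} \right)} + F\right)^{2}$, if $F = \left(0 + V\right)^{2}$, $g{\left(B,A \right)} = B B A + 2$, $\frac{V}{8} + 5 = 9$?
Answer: $1022121$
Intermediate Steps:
$V = 32$ ($V = -40 + 8 \cdot 9 = -40 + 72 = 32$)
$g{\left(B,A \right)} = 2 + A B^{2}$ ($g{\left(B,A \right)} = B^{2} A + 2 = A B^{2} + 2 = 2 + A B^{2}$)
$F = 1024$ ($F = \left(0 + 32\right)^{2} = 32^{2} = 1024$)
$\left(f{\left(-13,g{\left(4,6 \right)} \right)} + F\right)^{2} = \left(-13 + 1024\right)^{2} = 1011^{2} = 1022121$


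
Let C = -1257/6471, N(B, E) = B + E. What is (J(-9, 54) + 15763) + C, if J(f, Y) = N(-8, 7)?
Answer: 33998215/2157 ≈ 15762.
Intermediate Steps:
J(f, Y) = -1 (J(f, Y) = -8 + 7 = -1)
C = -419/2157 (C = -1257*1/6471 = -419/2157 ≈ -0.19425)
(J(-9, 54) + 15763) + C = (-1 + 15763) - 419/2157 = 15762 - 419/2157 = 33998215/2157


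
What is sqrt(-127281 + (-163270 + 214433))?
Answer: I*sqrt(76118) ≈ 275.9*I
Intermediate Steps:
sqrt(-127281 + (-163270 + 214433)) = sqrt(-127281 + 51163) = sqrt(-76118) = I*sqrt(76118)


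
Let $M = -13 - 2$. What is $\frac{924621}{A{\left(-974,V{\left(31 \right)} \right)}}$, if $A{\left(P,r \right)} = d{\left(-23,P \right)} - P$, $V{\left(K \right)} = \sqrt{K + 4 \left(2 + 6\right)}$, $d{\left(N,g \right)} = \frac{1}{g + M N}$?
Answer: $\frac{193862203}{204215} \approx 949.3$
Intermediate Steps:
$M = -15$ ($M = -13 - 2 = -15$)
$d{\left(N,g \right)} = \frac{1}{g - 15 N}$
$V{\left(K \right)} = \sqrt{32 + K}$ ($V{\left(K \right)} = \sqrt{K + 4 \cdot 8} = \sqrt{K + 32} = \sqrt{32 + K}$)
$A{\left(P,r \right)} = \frac{1}{345 + P} - P$ ($A{\left(P,r \right)} = \frac{1}{P - -345} - P = \frac{1}{P + 345} - P = \frac{1}{345 + P} - P$)
$\frac{924621}{A{\left(-974,V{\left(31 \right)} \right)}} = \frac{924621}{\frac{1}{345 - 974} \left(1 - - 974 \left(345 - 974\right)\right)} = \frac{924621}{\frac{1}{-629} \left(1 - \left(-974\right) \left(-629\right)\right)} = \frac{924621}{\left(- \frac{1}{629}\right) \left(1 - 612646\right)} = \frac{924621}{\left(- \frac{1}{629}\right) \left(-612645\right)} = \frac{924621}{\frac{612645}{629}} = 924621 \cdot \frac{629}{612645} = \frac{193862203}{204215}$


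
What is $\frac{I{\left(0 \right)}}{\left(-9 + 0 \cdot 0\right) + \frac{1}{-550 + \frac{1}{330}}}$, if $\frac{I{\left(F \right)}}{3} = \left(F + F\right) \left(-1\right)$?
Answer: $0$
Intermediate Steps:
$I{\left(F \right)} = - 6 F$ ($I{\left(F \right)} = 3 \left(F + F\right) \left(-1\right) = 3 \cdot 2 F \left(-1\right) = 3 \left(- 2 F\right) = - 6 F$)
$\frac{I{\left(0 \right)}}{\left(-9 + 0 \cdot 0\right) + \frac{1}{-550 + \frac{1}{330}}} = \frac{\left(-6\right) 0}{\left(-9 + 0 \cdot 0\right) + \frac{1}{-550 + \frac{1}{330}}} = \frac{1}{\left(-9 + 0\right) + \frac{1}{-550 + \frac{1}{330}}} \cdot 0 = \frac{1}{-9 + \frac{1}{- \frac{181499}{330}}} \cdot 0 = \frac{1}{-9 - \frac{330}{181499}} \cdot 0 = \frac{1}{- \frac{1633821}{181499}} \cdot 0 = \left(- \frac{181499}{1633821}\right) 0 = 0$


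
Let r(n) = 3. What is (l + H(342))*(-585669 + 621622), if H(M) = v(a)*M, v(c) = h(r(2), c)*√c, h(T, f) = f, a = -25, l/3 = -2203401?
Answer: -237656628459 - 1536990750*I ≈ -2.3766e+11 - 1.537e+9*I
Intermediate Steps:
l = -6610203 (l = 3*(-2203401) = -6610203)
v(c) = c^(3/2) (v(c) = c*√c = c^(3/2))
H(M) = -125*I*M (H(M) = (-25)^(3/2)*M = (-125*I)*M = -125*I*M)
(l + H(342))*(-585669 + 621622) = (-6610203 - 125*I*342)*(-585669 + 621622) = (-6610203 - 42750*I)*35953 = -237656628459 - 1536990750*I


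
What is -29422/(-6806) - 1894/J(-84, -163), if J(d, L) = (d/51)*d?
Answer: -37484761/4001928 ≈ -9.3667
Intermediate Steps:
J(d, L) = d²/51 (J(d, L) = (d*(1/51))*d = (d/51)*d = d²/51)
-29422/(-6806) - 1894/J(-84, -163) = -29422/(-6806) - 1894/((1/51)*(-84)²) = -29422*(-1/6806) - 1894/((1/51)*7056) = 14711/3403 - 1894/2352/17 = 14711/3403 - 1894*17/2352 = 14711/3403 - 16099/1176 = -37484761/4001928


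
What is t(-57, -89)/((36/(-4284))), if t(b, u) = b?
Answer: 6783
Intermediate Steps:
t(-57, -89)/((36/(-4284))) = -57/(36/(-4284)) = -57/(36*(-1/4284)) = -57/(-1/119) = -57*(-119) = 6783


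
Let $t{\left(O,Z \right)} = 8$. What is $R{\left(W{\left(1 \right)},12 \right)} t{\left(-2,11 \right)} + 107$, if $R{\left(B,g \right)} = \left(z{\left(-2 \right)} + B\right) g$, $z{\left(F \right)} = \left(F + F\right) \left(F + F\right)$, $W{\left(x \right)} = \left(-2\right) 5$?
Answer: $683$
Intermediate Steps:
$W{\left(x \right)} = -10$
$z{\left(F \right)} = 4 F^{2}$ ($z{\left(F \right)} = 2 F 2 F = 4 F^{2}$)
$R{\left(B,g \right)} = g \left(16 + B\right)$ ($R{\left(B,g \right)} = \left(4 \left(-2\right)^{2} + B\right) g = \left(4 \cdot 4 + B\right) g = \left(16 + B\right) g = g \left(16 + B\right)$)
$R{\left(W{\left(1 \right)},12 \right)} t{\left(-2,11 \right)} + 107 = 12 \left(16 - 10\right) 8 + 107 = 12 \cdot 6 \cdot 8 + 107 = 72 \cdot 8 + 107 = 576 + 107 = 683$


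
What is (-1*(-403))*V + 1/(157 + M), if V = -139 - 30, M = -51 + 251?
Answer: -24314198/357 ≈ -68107.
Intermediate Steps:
M = 200
V = -169
(-1*(-403))*V + 1/(157 + M) = -1*(-403)*(-169) + 1/(157 + 200) = 403*(-169) + 1/357 = -68107 + 1/357 = -24314198/357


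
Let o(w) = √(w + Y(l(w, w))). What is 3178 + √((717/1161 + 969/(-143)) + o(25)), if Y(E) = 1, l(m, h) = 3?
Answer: 3178 + √(-2095739074 + 340291809*√26)/18447 ≈ 3178.0 + 1.0294*I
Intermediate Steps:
o(w) = √(1 + w) (o(w) = √(w + 1) = √(1 + w))
3178 + √((717/1161 + 969/(-143)) + o(25)) = 3178 + √((717/1161 + 969/(-143)) + √(1 + 25)) = 3178 + √((717*(1/1161) + 969*(-1/143)) + √26) = 3178 + √((239/387 - 969/143) + √26) = 3178 + √(-340826/55341 + √26)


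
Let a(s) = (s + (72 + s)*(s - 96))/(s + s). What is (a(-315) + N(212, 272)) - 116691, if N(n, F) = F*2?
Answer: -4070676/35 ≈ -1.1631e+5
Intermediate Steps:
N(n, F) = 2*F
a(s) = (s + (-96 + s)*(72 + s))/(2*s) (a(s) = (s + (72 + s)*(-96 + s))/((2*s)) = (s + (-96 + s)*(72 + s))*(1/(2*s)) = (s + (-96 + s)*(72 + s))/(2*s))
(a(-315) + N(212, 272)) - 116691 = ((½)*(-6912 - 315*(-23 - 315))/(-315) + 2*272) - 116691 = ((½)*(-1/315)*(-6912 - 315*(-338)) + 544) - 116691 = ((½)*(-1/315)*(-6912 + 106470) + 544) - 116691 = ((½)*(-1/315)*99558 + 544) - 116691 = (-5531/35 + 544) - 116691 = 13509/35 - 116691 = -4070676/35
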